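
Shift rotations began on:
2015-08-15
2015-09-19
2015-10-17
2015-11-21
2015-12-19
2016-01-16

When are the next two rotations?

2016-02-20, 2016-03-19

All dates are Saturdays, 35, 28, 35, 28, 28 days apart.
Specifically, the 3rd Saturday of each month.
February 2016 — 3rd Saturday is 2016-02-20.
3rd Saturday of March 2016: 2016-03-19.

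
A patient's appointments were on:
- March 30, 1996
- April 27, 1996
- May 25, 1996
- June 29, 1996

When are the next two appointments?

July 27, 1996; August 31, 1996

All Saturdays; the gaps (28, 28, 35) vary with month length.
This is the last Saturday of each month.
Last Saturday of July 1996: July 27, 1996.
Last Saturday of August 1996: August 31, 1996.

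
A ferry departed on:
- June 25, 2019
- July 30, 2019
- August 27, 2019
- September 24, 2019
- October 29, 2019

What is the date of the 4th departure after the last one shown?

February 25, 2020

Every date is a Tuesday; gaps 35, 28, 28, 35 days.
Each is the last Tuesday of its month (at least one falls on the 29th or later, ruling out '4th Tuesday').
November 2019 ends with Tuesday November 26, 2019.
December 2019 ends with Tuesday December 31, 2019.
Last Tuesday of January 2020: January 28, 2020.
Last Tuesday of February 2020: February 25, 2020.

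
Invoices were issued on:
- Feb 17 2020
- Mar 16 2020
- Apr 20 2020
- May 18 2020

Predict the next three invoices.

Jun 15 2020, Jul 20 2020, Aug 17 2020

These are Mondays at 28- or 35-day spacing (28, 35, 28).
The pattern: 3rd Monday of the month.
June 2020 — 3rd Monday is Jun 15 2020.
July 2020 — 3rd Monday is Jul 20 2020.
August 2020 — 3rd Monday is Aug 17 2020.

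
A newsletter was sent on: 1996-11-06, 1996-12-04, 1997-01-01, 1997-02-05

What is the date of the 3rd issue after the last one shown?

These are Wednesdays at 28- or 35-day spacing (28, 28, 35).
The pattern: 1st Wednesday of the month.
1st Wednesday of March 1997: 1997-03-05.
April 1997 — 1st Wednesday is 1997-04-02.
1st Wednesday of May 1997: 1997-05-07.

1997-05-07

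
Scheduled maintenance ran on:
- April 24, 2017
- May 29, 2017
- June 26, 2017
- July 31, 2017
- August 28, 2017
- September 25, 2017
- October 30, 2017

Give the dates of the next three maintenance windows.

These are Mondays with 35, 28, 35, 28, 28, 35-day gaps.
Each is the final Monday of its month — May 29, 2017 is past the 28th, so '4th Monday' doesn't fit.
Last Monday of November 2017: November 27, 2017.
December 2017 ends with Monday December 25, 2017.
January 2018 ends with Monday January 29, 2018.

November 27, 2017; December 25, 2017; January 29, 2018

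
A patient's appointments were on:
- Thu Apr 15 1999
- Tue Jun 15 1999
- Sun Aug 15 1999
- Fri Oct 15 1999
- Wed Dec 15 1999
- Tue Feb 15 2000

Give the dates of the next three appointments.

The day-of-month is always 15 (61, 61, 61, 61, 62 days between events).
So this recurs on the 15th of every 2 months.
Next: April 2000 → Sat Apr 15 2000.
Next: June 2000 → Thu Jun 15 2000.
Next: August 2000 → Tue Aug 15 2000.

Sat Apr 15 2000, Thu Jun 15 2000, Tue Aug 15 2000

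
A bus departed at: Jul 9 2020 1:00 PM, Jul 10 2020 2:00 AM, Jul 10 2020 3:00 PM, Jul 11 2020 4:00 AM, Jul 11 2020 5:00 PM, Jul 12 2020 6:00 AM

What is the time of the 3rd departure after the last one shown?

Jul 13 2020 9:00 PM

Spacing: 13, 13, 13, 13, 13 h — constant 13 h.
Jul 12 2020 6:00 AM + 13 h = Jul 12 2020 7:00 PM.
Jul 12 2020 7:00 PM + 13 h = Jul 13 2020 8:00 AM.
Jul 13 2020 8:00 AM + 13 h = Jul 13 2020 9:00 PM.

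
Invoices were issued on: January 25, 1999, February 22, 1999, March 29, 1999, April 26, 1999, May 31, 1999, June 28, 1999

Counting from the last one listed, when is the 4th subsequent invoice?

All Mondays; the gaps (28, 35, 28, 35, 28) vary with month length.
This is the last Monday of each month.
July 1999 ends with Monday July 26, 1999.
August 1999 ends with Monday August 30, 1999.
September 1999 ends with Monday September 27, 1999.
October 1999 ends with Monday October 25, 1999.

October 25, 1999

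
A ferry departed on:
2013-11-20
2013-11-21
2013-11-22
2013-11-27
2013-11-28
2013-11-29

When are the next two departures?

Every event lands on a Wednesday or Thursday or Friday (gaps cycle 1, 1, 5, 1, 1).
So the schedule is: every Wednesday, Thursday and Friday.
Next Wednesday: 2013-12-04.
The following Thursday is 2013-12-05.

2013-12-04, 2013-12-05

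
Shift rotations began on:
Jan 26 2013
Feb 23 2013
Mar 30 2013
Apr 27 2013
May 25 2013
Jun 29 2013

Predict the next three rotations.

These are Saturdays with 28, 35, 28, 28, 35-day gaps.
Each is the final Saturday of its month — Mar 30 2013 is past the 28th, so '4th Saturday' doesn't fit.
July 2013 ends with Saturday Jul 27 2013.
Last Saturday of August 2013: Aug 31 2013.
September 2013 ends with Saturday Sep 28 2013.

Jul 27 2013, Aug 31 2013, Sep 28 2013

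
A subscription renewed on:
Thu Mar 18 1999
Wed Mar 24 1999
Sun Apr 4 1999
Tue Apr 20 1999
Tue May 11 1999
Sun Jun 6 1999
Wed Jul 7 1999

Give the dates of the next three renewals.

The spacing grows by 5 each time: 6, 11, 16, 21, 26, 31 days.
Next gap: 36 days. Wed Jul 7 1999 + 36 days = Thu Aug 12 1999.
Next gap: 41 days. Thu Aug 12 1999 + 41 days = Wed Sep 22 1999.
Next gap: 46 days. Wed Sep 22 1999 + 46 days = Sun Nov 7 1999.

Thu Aug 12 1999, Wed Sep 22 1999, Sun Nov 7 1999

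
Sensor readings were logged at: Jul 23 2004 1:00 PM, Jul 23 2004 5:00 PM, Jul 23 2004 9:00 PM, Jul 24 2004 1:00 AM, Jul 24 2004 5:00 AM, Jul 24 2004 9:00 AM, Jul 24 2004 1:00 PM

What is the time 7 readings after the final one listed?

Spacing: 4, 4, 4, 4, 4, 4 h — constant 4 h.
Jul 24 2004 1:00 PM + 4 h = Jul 24 2004 5:00 PM.
Jul 24 2004 5:00 PM + 4 h = Jul 24 2004 9:00 PM.
Jul 24 2004 9:00 PM + 4 h = Jul 25 2004 1:00 AM.
Jul 25 2004 1:00 AM + 4 h = Jul 25 2004 5:00 AM.
Jul 25 2004 5:00 AM + 4 h = Jul 25 2004 9:00 AM.
Jul 25 2004 9:00 AM + 4 h = Jul 25 2004 1:00 PM.
Jul 25 2004 1:00 PM + 4 h = Jul 25 2004 5:00 PM.

Jul 25 2004 5:00 PM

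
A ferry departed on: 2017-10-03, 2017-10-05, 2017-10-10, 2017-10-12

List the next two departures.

The gap pattern 2, 5, 2 repeats every 2 events.
These are the Tuesdays and Thursdays of each week.
The following Tuesday is 2017-10-17.
The following Thursday is 2017-10-19.

2017-10-17, 2017-10-19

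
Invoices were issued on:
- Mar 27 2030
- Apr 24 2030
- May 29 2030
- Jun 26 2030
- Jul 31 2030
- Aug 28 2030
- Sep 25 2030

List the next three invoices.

Every date is a Wednesday; gaps 28, 35, 28, 35, 28, 28 days.
Each is the last Wednesday of its month (at least one falls on the 29th or later, ruling out '4th Wednesday').
October 2030 ends with Wednesday Oct 30 2030.
November 2030 ends with Wednesday Nov 27 2030.
Last Wednesday of December 2030: Dec 25 2030.

Oct 30 2030, Nov 27 2030, Dec 25 2030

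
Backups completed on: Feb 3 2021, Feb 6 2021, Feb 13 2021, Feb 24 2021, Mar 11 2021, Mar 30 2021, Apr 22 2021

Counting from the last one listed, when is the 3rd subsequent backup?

Jul 24 2021

Gaps: 3, 7, 11, 15, 19, 23 days — each gap is 4 larger than the previous one.
Next gap: 27 days. Apr 22 2021 + 27 days = May 19 2021.
Next gap: 31 days. May 19 2021 + 31 days = Jun 19 2021.
Next gap: 35 days. Jun 19 2021 + 35 days = Jul 24 2021.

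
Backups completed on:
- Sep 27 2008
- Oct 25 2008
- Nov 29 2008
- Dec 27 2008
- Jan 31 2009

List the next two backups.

Feb 28 2009, Mar 28 2009

Every date is a Saturday; gaps 28, 35, 28, 35 days.
Each is the last Saturday of its month (at least one falls on the 29th or later, ruling out '4th Saturday').
February 2009 ends with Saturday Feb 28 2009.
March 2009 ends with Saturday Mar 28 2009.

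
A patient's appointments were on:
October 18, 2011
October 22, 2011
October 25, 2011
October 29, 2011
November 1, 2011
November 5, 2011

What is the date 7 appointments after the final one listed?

November 29, 2011

Every event lands on a Tuesday or Saturday (gaps cycle 4, 3, 4, 3, 4).
So the schedule is: every Tuesday and Saturday.
Next Tuesday: November 8, 2011.
The following Saturday is November 12, 2011.
The following Tuesday is November 15, 2011.
The following Saturday is November 19, 2011.
The following Tuesday is November 22, 2011.
Next Saturday: November 26, 2011.
The following Tuesday is November 29, 2011.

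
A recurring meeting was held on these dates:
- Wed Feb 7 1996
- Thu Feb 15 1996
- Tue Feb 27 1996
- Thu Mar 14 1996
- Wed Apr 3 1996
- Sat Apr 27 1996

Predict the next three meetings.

Sat May 25 1996, Wed Jun 26 1996, Thu Aug 1 1996

Intervals are 8, 12, 16, 20, 24 days — an arithmetic progression with common difference 4.
Next gap: 28 days. Sat Apr 27 1996 + 28 days = Sat May 25 1996.
Next gap: 32 days. Sat May 25 1996 + 32 days = Wed Jun 26 1996.
Next gap: 36 days. Wed Jun 26 1996 + 36 days = Thu Aug 1 1996.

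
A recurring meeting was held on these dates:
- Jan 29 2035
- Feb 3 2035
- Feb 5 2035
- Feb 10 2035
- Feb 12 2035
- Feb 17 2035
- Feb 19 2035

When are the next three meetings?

Feb 24 2035, Feb 26 2035, Mar 3 2035

The gap pattern 5, 2, 5, 2, 5, 2 repeats every 2 events.
These are the Mondays and Saturdays of each week.
Next Saturday: Feb 24 2035.
Next Monday: Feb 26 2035.
Next Saturday: Mar 3 2035.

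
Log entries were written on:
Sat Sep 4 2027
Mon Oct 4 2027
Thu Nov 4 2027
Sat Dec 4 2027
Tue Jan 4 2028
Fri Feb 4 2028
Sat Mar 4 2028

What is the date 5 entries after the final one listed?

Gaps: 30, 31, 30, 31, 31, 29 days — not constant. Every event is on the 4th of the month.
Pattern: the 4th of each month.
Next: April 2028 → Tue Apr 4 2028.
May 2028: Thu May 4 2028.
Next: June 2028 → Sun Jun 4 2028.
July 2028: Tue Jul 4 2028.
August 2028: Fri Aug 4 2028.

Fri Aug 4 2028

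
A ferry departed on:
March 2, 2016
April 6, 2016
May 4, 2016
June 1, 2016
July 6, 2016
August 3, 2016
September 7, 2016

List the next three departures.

These are Wednesdays at 28- or 35-day spacing (35, 28, 28, 35, 28, 35).
The pattern: 1st Wednesday of the month.
1st Wednesday of October 2016: October 5, 2016.
1st Wednesday of November 2016: November 2, 2016.
December 2016 — 1st Wednesday is December 7, 2016.

October 5, 2016; November 2, 2016; December 7, 2016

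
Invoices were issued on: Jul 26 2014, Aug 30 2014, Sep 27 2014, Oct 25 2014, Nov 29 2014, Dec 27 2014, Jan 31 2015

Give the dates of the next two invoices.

These are Saturdays with 35, 28, 28, 35, 28, 35-day gaps.
Each is the final Saturday of its month — Aug 30 2014 is past the 28th, so '4th Saturday' doesn't fit.
Last Saturday of February 2015: Feb 28 2015.
March 2015 ends with Saturday Mar 28 2015.

Feb 28 2015, Mar 28 2015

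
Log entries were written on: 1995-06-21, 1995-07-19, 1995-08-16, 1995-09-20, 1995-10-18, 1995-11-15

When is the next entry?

These are Wednesdays at 28- or 35-day spacing (28, 28, 35, 28, 28).
The pattern: 3rd Wednesday of the month.
December 1995 — 3rd Wednesday is 1995-12-20.

1995-12-20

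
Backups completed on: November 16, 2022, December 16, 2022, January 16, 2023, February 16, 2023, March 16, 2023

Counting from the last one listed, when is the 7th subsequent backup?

October 16, 2023

Gaps: 30, 31, 31, 28 days — not constant. Every event is on the 16th of the month.
Pattern: the 16th of each month.
April 2023: April 16, 2023.
May 2023: May 16, 2023.
Next: June 2023 → June 16, 2023.
Next: July 2023 → July 16, 2023.
August 2023: August 16, 2023.
Next: September 2023 → September 16, 2023.
Next: October 2023 → October 16, 2023.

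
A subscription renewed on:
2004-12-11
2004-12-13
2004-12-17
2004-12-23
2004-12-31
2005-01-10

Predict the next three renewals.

Intervals are 2, 4, 6, 8, 10 days — an arithmetic progression with common difference 2.
Next gap: 12 days. 2005-01-10 + 12 days = 2005-01-22.
Next gap: 14 days. 2005-01-22 + 14 days = 2005-02-05.
Next gap: 16 days. 2005-02-05 + 16 days = 2005-02-21.

2005-01-22, 2005-02-05, 2005-02-21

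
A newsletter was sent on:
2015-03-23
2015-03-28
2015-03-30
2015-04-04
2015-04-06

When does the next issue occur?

Every event lands on a Monday or Saturday (gaps cycle 5, 2, 5, 2).
So the schedule is: every Monday and Saturday.
Next Saturday: 2015-04-11.

2015-04-11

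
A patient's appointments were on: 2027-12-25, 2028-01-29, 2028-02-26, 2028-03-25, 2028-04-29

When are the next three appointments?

2028-05-27, 2028-06-24, 2028-07-29

These are Saturdays with 35, 28, 28, 35-day gaps.
Each is the final Saturday of its month — 2028-01-29 is past the 28th, so '4th Saturday' doesn't fit.
Last Saturday of May 2028: 2028-05-27.
June 2028 ends with Saturday 2028-06-24.
Last Saturday of July 2028: 2028-07-29.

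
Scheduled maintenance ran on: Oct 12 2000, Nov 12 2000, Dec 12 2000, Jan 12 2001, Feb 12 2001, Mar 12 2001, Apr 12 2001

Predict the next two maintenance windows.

The day-of-month is always 12 (31, 30, 31, 31, 28, 31 days between events).
So this recurs on the 12th of each month.
Next: May 2001 → May 12 2001.
June 2001: Jun 12 2001.

May 12 2001, Jun 12 2001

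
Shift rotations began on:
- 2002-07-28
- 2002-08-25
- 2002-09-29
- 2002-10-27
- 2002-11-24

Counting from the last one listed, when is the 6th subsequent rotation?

2003-05-25

Every date is a Sunday; gaps 28, 35, 28, 28 days.
Each is the last Sunday of its month (at least one falls on the 29th or later, ruling out '4th Sunday').
December 2002 ends with Sunday 2002-12-29.
Last Sunday of January 2003: 2003-01-26.
February 2003 ends with Sunday 2003-02-23.
March 2003 ends with Sunday 2003-03-30.
Last Sunday of April 2003: 2003-04-27.
Last Sunday of May 2003: 2003-05-25.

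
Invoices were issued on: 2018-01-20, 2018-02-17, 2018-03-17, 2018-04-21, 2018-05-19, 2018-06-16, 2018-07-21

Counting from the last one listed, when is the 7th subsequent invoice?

2019-02-16

Gaps: 28, 28, 35, 28, 28, 35 days — a mix of 28 and 35. Every date is a Saturday.
Each is the 3rd Saturday of its month.
August 2018 — 3rd Saturday is 2018-08-18.
September 2018 — 3rd Saturday is 2018-09-15.
October 2018 — 3rd Saturday is 2018-10-20.
3rd Saturday of November 2018: 2018-11-17.
3rd Saturday of December 2018: 2018-12-15.
3rd Saturday of January 2019: 2019-01-19.
3rd Saturday of February 2019: 2019-02-16.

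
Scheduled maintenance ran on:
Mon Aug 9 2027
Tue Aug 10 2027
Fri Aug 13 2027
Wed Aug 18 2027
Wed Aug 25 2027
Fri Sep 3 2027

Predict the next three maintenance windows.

Gaps: 1, 3, 5, 7, 9 days — each gap is 2 larger than the previous one.
Next gap: 11 days. Fri Sep 3 2027 + 11 days = Tue Sep 14 2027.
Next gap: 13 days. Tue Sep 14 2027 + 13 days = Mon Sep 27 2027.
Next gap: 15 days. Mon Sep 27 2027 + 15 days = Tue Oct 12 2027.

Tue Sep 14 2027, Mon Sep 27 2027, Tue Oct 12 2027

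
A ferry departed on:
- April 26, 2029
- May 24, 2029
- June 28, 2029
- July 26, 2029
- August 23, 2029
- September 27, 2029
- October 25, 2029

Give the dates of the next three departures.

November 22, 2029; December 27, 2029; January 24, 2030

These are Thursdays at 28- or 35-day spacing (28, 35, 28, 28, 35, 28).
The pattern: 4th Thursday of the month.
November 2029 — 4th Thursday is November 22, 2029.
December 2029 — 4th Thursday is December 27, 2029.
4th Thursday of January 2030: January 24, 2030.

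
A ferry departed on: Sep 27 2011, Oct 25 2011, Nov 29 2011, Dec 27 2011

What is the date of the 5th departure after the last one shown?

May 29 2012

Every date is a Tuesday; gaps 28, 35, 28 days.
Each is the last Tuesday of its month (at least one falls on the 29th or later, ruling out '4th Tuesday').
Last Tuesday of January 2012: Jan 31 2012.
Last Tuesday of February 2012: Feb 28 2012.
Last Tuesday of March 2012: Mar 27 2012.
Last Tuesday of April 2012: Apr 24 2012.
Last Tuesday of May 2012: May 29 2012.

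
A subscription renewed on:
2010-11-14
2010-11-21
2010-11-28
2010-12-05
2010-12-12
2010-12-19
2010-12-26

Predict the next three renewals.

Gaps between consecutive events: 7, 7, 7, 7, 7, 7 days — a constant 7-day interval.
2010-12-26 + 7 days = 2011-01-02.
2011-01-02 + 7 days = 2011-01-09.
2011-01-09 + 7 days = 2011-01-16.

2011-01-02, 2011-01-09, 2011-01-16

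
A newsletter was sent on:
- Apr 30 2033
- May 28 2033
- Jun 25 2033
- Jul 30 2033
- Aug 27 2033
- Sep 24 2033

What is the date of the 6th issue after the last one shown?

Every date is a Saturday; gaps 28, 28, 35, 28, 28 days.
Each is the last Saturday of its month (at least one falls on the 29th or later, ruling out '4th Saturday').
October 2033 ends with Saturday Oct 29 2033.
Last Saturday of November 2033: Nov 26 2033.
December 2033 ends with Saturday Dec 31 2033.
Last Saturday of January 2034: Jan 28 2034.
Last Saturday of February 2034: Feb 25 2034.
March 2034 ends with Saturday Mar 25 2034.

Mar 25 2034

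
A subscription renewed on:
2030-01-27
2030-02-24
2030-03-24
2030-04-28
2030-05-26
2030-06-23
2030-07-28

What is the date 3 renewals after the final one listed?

2030-10-27

All dates are Sundays, 28, 28, 35, 28, 28, 35 days apart.
Specifically, the 4th Sunday of each month.
4th Sunday of August 2030: 2030-08-25.
4th Sunday of September 2030: 2030-09-22.
October 2030 — 4th Sunday is 2030-10-27.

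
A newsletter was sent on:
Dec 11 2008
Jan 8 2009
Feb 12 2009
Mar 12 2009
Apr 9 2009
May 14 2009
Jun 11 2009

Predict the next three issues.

Gaps: 28, 35, 28, 28, 35, 28 days — a mix of 28 and 35. Every date is a Thursday.
Each is the 2nd Thursday of its month.
2nd Thursday of July 2009: Jul 9 2009.
August 2009 — 2nd Thursday is Aug 13 2009.
September 2009 — 2nd Thursday is Sep 10 2009.

Jul 9 2009, Aug 13 2009, Sep 10 2009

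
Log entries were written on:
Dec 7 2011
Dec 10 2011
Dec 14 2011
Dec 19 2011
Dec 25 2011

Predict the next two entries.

Jan 1 2012, Jan 9 2012

The spacing grows by 1 each time: 3, 4, 5, 6 days.
Next gap: 7 days. Dec 25 2011 + 7 days = Jan 1 2012.
Next gap: 8 days. Jan 1 2012 + 8 days = Jan 9 2012.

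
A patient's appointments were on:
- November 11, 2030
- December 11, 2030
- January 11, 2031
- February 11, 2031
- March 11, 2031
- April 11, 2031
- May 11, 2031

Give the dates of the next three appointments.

Gaps: 30, 31, 31, 28, 31, 30 days — not constant. Every event is on the 11th of the month.
Pattern: the 11th of each month.
Next: June 2031 → June 11, 2031.
July 2031: July 11, 2031.
August 2031: August 11, 2031.

June 11, 2031; July 11, 2031; August 11, 2031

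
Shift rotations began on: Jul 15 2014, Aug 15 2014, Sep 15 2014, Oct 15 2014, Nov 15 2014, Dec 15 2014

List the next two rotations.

Gaps: 31, 31, 30, 31, 30 days — not constant. Every event is on the 15th of the month.
Pattern: the 15th of each month.
January 2015: Jan 15 2015.
Next: February 2015 → Feb 15 2015.

Jan 15 2015, Feb 15 2015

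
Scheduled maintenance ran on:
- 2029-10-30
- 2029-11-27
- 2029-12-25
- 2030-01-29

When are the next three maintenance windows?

All Tuesdays; the gaps (28, 28, 35) vary with month length.
This is the last Tuesday of each month.
February 2030 ends with Tuesday 2030-02-26.
March 2030 ends with Tuesday 2030-03-26.
April 2030 ends with Tuesday 2030-04-30.

2030-02-26, 2030-03-26, 2030-04-30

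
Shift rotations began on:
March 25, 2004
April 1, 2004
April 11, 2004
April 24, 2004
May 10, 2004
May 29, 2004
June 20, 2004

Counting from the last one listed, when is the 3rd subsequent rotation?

September 12, 2004

Gaps: 7, 10, 13, 16, 19, 22 days — each gap is 3 larger than the previous one.
Next gap: 25 days. June 20, 2004 + 25 days = July 15, 2004.
Next gap: 28 days. July 15, 2004 + 28 days = August 12, 2004.
Next gap: 31 days. August 12, 2004 + 31 days = September 12, 2004.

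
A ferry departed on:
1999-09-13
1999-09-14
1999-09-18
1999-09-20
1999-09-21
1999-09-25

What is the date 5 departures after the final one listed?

Every event lands on a Monday or Tuesday or Saturday (gaps cycle 1, 4, 2, 1, 4).
So the schedule is: every Monday, Tuesday and Saturday.
The following Monday is 1999-09-27.
Next Tuesday: 1999-09-28.
Next Saturday: 1999-10-02.
Next Monday: 1999-10-04.
Next Tuesday: 1999-10-05.

1999-10-05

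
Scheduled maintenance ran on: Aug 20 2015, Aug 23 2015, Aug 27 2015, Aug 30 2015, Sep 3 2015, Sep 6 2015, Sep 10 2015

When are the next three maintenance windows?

Sep 13 2015, Sep 17 2015, Sep 20 2015

Every event lands on a Thursday or Sunday (gaps cycle 3, 4, 3, 4, 3, 4).
So the schedule is: every Thursday and Sunday.
The following Sunday is Sep 13 2015.
Next Thursday: Sep 17 2015.
The following Sunday is Sep 20 2015.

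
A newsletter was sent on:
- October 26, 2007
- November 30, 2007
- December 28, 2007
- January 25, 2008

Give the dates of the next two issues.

February 29, 2008; March 28, 2008

Every date is a Friday; gaps 35, 28, 28 days.
Each is the last Friday of its month (at least one falls on the 29th or later, ruling out '4th Friday').
Last Friday of February 2008: February 29, 2008.
March 2008 ends with Friday March 28, 2008.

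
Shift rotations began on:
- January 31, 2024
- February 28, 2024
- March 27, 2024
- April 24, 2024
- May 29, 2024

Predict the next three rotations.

June 26, 2024; July 31, 2024; August 28, 2024

All Wednesdays; the gaps (28, 28, 28, 35) vary with month length.
This is the last Wednesday of each month.
June 2024 ends with Wednesday June 26, 2024.
Last Wednesday of July 2024: July 31, 2024.
August 2024 ends with Wednesday August 28, 2024.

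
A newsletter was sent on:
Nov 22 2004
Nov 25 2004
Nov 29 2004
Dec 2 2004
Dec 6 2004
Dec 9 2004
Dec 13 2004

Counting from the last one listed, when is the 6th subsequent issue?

Gaps: 3, 4, 3, 4, 3, 4 days — not constant, but cyclic with period 2.
The events fall on every Monday and Thursday.
Next Thursday: Dec 16 2004.
Next Monday: Dec 20 2004.
The following Thursday is Dec 23 2004.
The following Monday is Dec 27 2004.
The following Thursday is Dec 30 2004.
The following Monday is Jan 3 2005.

Jan 3 2005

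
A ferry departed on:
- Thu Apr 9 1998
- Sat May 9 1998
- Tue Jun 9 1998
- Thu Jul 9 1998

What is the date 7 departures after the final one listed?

Tue Feb 9 1999

The day-of-month is always 9 (30, 31, 30 days between events).
So this recurs on the 9th of each month.
August 1998: Sun Aug 9 1998.
September 1998: Wed Sep 9 1998.
Next: October 1998 → Fri Oct 9 1998.
Next: November 1998 → Mon Nov 9 1998.
Next: December 1998 → Wed Dec 9 1998.
Next: January 1999 → Sat Jan 9 1999.
Next: February 1999 → Tue Feb 9 1999.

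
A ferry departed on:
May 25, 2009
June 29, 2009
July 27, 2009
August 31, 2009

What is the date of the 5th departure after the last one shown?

January 25, 2010

All Mondays; the gaps (35, 28, 35) vary with month length.
This is the last Monday of each month.
September 2009 ends with Monday September 28, 2009.
October 2009 ends with Monday October 26, 2009.
Last Monday of November 2009: November 30, 2009.
December 2009 ends with Monday December 28, 2009.
January 2010 ends with Monday January 25, 2010.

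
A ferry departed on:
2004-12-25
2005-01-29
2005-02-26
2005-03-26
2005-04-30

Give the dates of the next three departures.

Every date is a Saturday; gaps 35, 28, 28, 35 days.
Each is the last Saturday of its month (at least one falls on the 29th or later, ruling out '4th Saturday').
Last Saturday of May 2005: 2005-05-28.
Last Saturday of June 2005: 2005-06-25.
Last Saturday of July 2005: 2005-07-30.

2005-05-28, 2005-06-25, 2005-07-30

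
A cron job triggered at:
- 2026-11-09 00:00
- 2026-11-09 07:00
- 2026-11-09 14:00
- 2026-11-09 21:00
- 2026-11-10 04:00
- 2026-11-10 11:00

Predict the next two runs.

2026-11-10 18:00, 2026-11-11 01:00

Spacing: 7, 7, 7, 7, 7 h — constant 7 h.
2026-11-10 11:00 + 7 h = 2026-11-10 18:00.
2026-11-10 18:00 + 7 h = 2026-11-11 01:00.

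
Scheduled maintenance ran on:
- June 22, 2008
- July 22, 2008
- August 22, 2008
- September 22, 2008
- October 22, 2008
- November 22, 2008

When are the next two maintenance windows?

Each date is the 22nd; the gaps (30, 31, 31, 30, 31) track the month lengths.
The rule is the 22nd of each month.
Next: December 2008 → December 22, 2008.
January 2009: January 22, 2009.

December 22, 2008; January 22, 2009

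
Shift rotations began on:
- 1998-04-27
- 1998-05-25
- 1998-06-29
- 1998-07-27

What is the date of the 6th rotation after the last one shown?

1999-01-25

Every date is a Monday; gaps 28, 35, 28 days.
Each is the last Monday of its month (at least one falls on the 29th or later, ruling out '4th Monday').
Last Monday of August 1998: 1998-08-31.
Last Monday of September 1998: 1998-09-28.
Last Monday of October 1998: 1998-10-26.
November 1998 ends with Monday 1998-11-30.
Last Monday of December 1998: 1998-12-28.
January 1999 ends with Monday 1999-01-25.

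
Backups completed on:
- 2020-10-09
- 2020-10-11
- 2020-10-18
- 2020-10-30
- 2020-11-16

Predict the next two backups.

2020-12-08, 2021-01-04

Intervals are 2, 7, 12, 17 days — an arithmetic progression with common difference 5.
Next gap: 22 days. 2020-11-16 + 22 days = 2020-12-08.
Next gap: 27 days. 2020-12-08 + 27 days = 2021-01-04.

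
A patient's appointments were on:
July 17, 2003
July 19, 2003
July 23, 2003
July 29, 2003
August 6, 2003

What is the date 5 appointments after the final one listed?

October 15, 2003

Intervals are 2, 4, 6, 8 days — an arithmetic progression with common difference 2.
Next gap: 10 days. August 6, 2003 + 10 days = August 16, 2003.
Next gap: 12 days. August 16, 2003 + 12 days = August 28, 2003.
Next gap: 14 days. August 28, 2003 + 14 days = September 11, 2003.
Next gap: 16 days. September 11, 2003 + 16 days = September 27, 2003.
Next gap: 18 days. September 27, 2003 + 18 days = October 15, 2003.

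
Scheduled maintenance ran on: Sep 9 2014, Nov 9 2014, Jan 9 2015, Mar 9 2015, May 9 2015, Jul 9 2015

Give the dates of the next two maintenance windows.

Sep 9 2015, Nov 9 2015

Gaps: 61, 61, 59, 61, 61 days — not constant. Every event is on the 9th of the month.
Pattern: the 9th of every 2 months.
Next: September 2015 → Sep 9 2015.
Next: November 2015 → Nov 9 2015.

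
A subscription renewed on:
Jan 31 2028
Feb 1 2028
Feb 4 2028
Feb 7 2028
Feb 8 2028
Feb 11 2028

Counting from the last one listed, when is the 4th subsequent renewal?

Feb 21 2028

The gap pattern 1, 3, 3, 1, 3 repeats every 3 events.
These are the Mondays, Tuesdays and Fridays of each week.
Next Monday: Feb 14 2028.
Next Tuesday: Feb 15 2028.
The following Friday is Feb 18 2028.
The following Monday is Feb 21 2028.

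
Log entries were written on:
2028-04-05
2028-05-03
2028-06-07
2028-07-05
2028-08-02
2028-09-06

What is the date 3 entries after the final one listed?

2028-12-06

Gaps: 28, 35, 28, 28, 35 days — a mix of 28 and 35. Every date is a Wednesday.
Each is the 1st Wednesday of its month.
October 2028 — 1st Wednesday is 2028-10-04.
1st Wednesday of November 2028: 2028-11-01.
December 2028 — 1st Wednesday is 2028-12-06.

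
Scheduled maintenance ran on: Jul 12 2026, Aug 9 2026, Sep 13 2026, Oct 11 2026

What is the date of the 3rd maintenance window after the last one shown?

All dates are Sundays, 28, 35, 28 days apart.
Specifically, the 2nd Sunday of each month.
2nd Sunday of November 2026: Nov 8 2026.
December 2026 — 2nd Sunday is Dec 13 2026.
January 2027 — 2nd Sunday is Jan 10 2027.

Jan 10 2027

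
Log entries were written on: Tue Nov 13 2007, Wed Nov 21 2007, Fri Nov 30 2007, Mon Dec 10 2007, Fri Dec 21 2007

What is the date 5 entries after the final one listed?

Fri Feb 29 2008

Intervals are 8, 9, 10, 11 days — an arithmetic progression with common difference 1.
Next gap: 12 days. Fri Dec 21 2007 + 12 days = Wed Jan 2 2008.
Next gap: 13 days. Wed Jan 2 2008 + 13 days = Tue Jan 15 2008.
Next gap: 14 days. Tue Jan 15 2008 + 14 days = Tue Jan 29 2008.
Next gap: 15 days. Tue Jan 29 2008 + 15 days = Wed Feb 13 2008.
Next gap: 16 days. Wed Feb 13 2008 + 16 days = Fri Feb 29 2008.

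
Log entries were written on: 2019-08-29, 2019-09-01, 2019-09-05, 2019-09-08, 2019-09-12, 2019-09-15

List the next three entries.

Every event lands on a Thursday or Sunday (gaps cycle 3, 4, 3, 4, 3).
So the schedule is: every Thursday and Sunday.
The following Thursday is 2019-09-19.
Next Sunday: 2019-09-22.
Next Thursday: 2019-09-26.

2019-09-19, 2019-09-22, 2019-09-26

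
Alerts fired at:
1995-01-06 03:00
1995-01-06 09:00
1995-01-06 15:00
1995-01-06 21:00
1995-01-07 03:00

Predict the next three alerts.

The interval is a steady 6 hours (6, 6, 6, 6).
1995-01-07 03:00 + 6 h = 1995-01-07 09:00.
1995-01-07 09:00 + 6 h = 1995-01-07 15:00.
1995-01-07 15:00 + 6 h = 1995-01-07 21:00.

1995-01-07 09:00, 1995-01-07 15:00, 1995-01-07 21:00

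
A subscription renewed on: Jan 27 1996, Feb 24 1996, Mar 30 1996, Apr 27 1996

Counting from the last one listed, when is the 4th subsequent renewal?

All Saturdays; the gaps (28, 35, 28) vary with month length.
This is the last Saturday of each month.
May 1996 ends with Saturday May 25 1996.
Last Saturday of June 1996: Jun 29 1996.
Last Saturday of July 1996: Jul 27 1996.
August 1996 ends with Saturday Aug 31 1996.

Aug 31 1996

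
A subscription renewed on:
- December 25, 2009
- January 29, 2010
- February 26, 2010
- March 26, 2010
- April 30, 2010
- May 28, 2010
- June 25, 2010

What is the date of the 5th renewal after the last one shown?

Every date is a Friday; gaps 35, 28, 28, 35, 28, 28 days.
Each is the last Friday of its month (at least one falls on the 29th or later, ruling out '4th Friday').
Last Friday of July 2010: July 30, 2010.
Last Friday of August 2010: August 27, 2010.
Last Friday of September 2010: September 24, 2010.
Last Friday of October 2010: October 29, 2010.
November 2010 ends with Friday November 26, 2010.

November 26, 2010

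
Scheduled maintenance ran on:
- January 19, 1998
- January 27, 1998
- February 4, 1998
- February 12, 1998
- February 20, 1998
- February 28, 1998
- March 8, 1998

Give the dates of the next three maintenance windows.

The spacing is 8, 8, 8, 8, 8, 8 days — always 8 days.
March 8, 1998 + 8 days = March 16, 1998.
March 16, 1998 + 8 days = March 24, 1998.
March 24, 1998 + 8 days = April 1, 1998.

March 16, 1998; March 24, 1998; April 1, 1998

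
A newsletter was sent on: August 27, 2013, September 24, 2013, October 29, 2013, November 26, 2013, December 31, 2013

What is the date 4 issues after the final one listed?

April 29, 2014

Every date is a Tuesday; gaps 28, 35, 28, 35 days.
Each is the last Tuesday of its month (at least one falls on the 29th or later, ruling out '4th Tuesday').
January 2014 ends with Tuesday January 28, 2014.
February 2014 ends with Tuesday February 25, 2014.
Last Tuesday of March 2014: March 25, 2014.
April 2014 ends with Tuesday April 29, 2014.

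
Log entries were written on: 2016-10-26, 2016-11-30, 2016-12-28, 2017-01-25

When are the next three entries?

These are Wednesdays with 35, 28, 28-day gaps.
Each is the final Wednesday of its month — 2016-11-30 is past the 28th, so '4th Wednesday' doesn't fit.
February 2017 ends with Wednesday 2017-02-22.
March 2017 ends with Wednesday 2017-03-29.
Last Wednesday of April 2017: 2017-04-26.

2017-02-22, 2017-03-29, 2017-04-26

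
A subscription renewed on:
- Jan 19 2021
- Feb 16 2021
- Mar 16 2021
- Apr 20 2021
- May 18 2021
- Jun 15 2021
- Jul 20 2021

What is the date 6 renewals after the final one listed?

Jan 18 2022

All dates are Tuesdays, 28, 28, 35, 28, 28, 35 days apart.
Specifically, the 3rd Tuesday of each month.
3rd Tuesday of August 2021: Aug 17 2021.
September 2021 — 3rd Tuesday is Sep 21 2021.
October 2021 — 3rd Tuesday is Oct 19 2021.
November 2021 — 3rd Tuesday is Nov 16 2021.
3rd Tuesday of December 2021: Dec 21 2021.
3rd Tuesday of January 2022: Jan 18 2022.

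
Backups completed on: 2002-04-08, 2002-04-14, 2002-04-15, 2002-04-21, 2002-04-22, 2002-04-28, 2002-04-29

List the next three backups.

Gaps: 6, 1, 6, 1, 6, 1 days — not constant, but cyclic with period 2.
The events fall on every Monday and Sunday.
Next Sunday: 2002-05-05.
Next Monday: 2002-05-06.
Next Sunday: 2002-05-12.

2002-05-05, 2002-05-06, 2002-05-12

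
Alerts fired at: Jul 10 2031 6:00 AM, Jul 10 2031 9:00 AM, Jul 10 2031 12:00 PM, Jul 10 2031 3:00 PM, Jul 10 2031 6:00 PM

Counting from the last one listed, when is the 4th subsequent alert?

Jul 11 2031 6:00 AM

The interval is a steady 3 hours (3, 3, 3, 3).
Jul 10 2031 6:00 PM + 3 h = Jul 10 2031 9:00 PM.
Jul 10 2031 9:00 PM + 3 h = Jul 11 2031 12:00 AM.
Jul 11 2031 12:00 AM + 3 h = Jul 11 2031 3:00 AM.
Jul 11 2031 3:00 AM + 3 h = Jul 11 2031 6:00 AM.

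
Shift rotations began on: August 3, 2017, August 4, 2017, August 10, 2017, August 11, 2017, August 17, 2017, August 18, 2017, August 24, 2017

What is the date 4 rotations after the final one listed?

September 7, 2017

Every event lands on a Thursday or Friday (gaps cycle 1, 6, 1, 6, 1, 6).
So the schedule is: every Thursday and Friday.
The following Friday is August 25, 2017.
The following Thursday is August 31, 2017.
Next Friday: September 1, 2017.
Next Thursday: September 7, 2017.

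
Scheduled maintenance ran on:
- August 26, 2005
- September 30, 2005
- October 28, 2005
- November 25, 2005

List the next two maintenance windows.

December 30, 2005; January 27, 2006

All Fridays; the gaps (35, 28, 28) vary with month length.
This is the last Friday of each month.
Last Friday of December 2005: December 30, 2005.
January 2006 ends with Friday January 27, 2006.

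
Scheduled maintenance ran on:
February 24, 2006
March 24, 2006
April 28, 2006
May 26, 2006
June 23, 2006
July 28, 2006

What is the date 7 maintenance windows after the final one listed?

These are Fridays at 28- or 35-day spacing (28, 35, 28, 28, 35).
The pattern: 4th Friday of the month.
August 2006 — 4th Friday is August 25, 2006.
4th Friday of September 2006: September 22, 2006.
4th Friday of October 2006: October 27, 2006.
November 2006 — 4th Friday is November 24, 2006.
December 2006 — 4th Friday is December 22, 2006.
4th Friday of January 2007: January 26, 2007.
4th Friday of February 2007: February 23, 2007.

February 23, 2007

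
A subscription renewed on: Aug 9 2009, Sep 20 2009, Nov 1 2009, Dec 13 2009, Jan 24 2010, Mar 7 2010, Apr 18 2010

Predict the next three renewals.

May 30 2010, Jul 11 2010, Aug 22 2010

The spacing is 42, 42, 42, 42, 42, 42 days — always 42 days.
Apr 18 2010 + 42 days = May 30 2010.
May 30 2010 + 42 days = Jul 11 2010.
Jul 11 2010 + 42 days = Aug 22 2010.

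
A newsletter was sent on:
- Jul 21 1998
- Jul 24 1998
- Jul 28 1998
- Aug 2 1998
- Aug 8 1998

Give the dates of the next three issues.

Aug 15 1998, Aug 23 1998, Sep 1 1998

Intervals are 3, 4, 5, 6 days — an arithmetic progression with common difference 1.
Next gap: 7 days. Aug 8 1998 + 7 days = Aug 15 1998.
Next gap: 8 days. Aug 15 1998 + 8 days = Aug 23 1998.
Next gap: 9 days. Aug 23 1998 + 9 days = Sep 1 1998.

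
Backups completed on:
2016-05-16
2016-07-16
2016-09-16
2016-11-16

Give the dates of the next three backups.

Each date is the 16th; the gaps (61, 62, 61) track the month lengths.
The rule is the 16th of every 2 months.
Next: January 2017 → 2017-01-16.
Next: March 2017 → 2017-03-16.
May 2017: 2017-05-16.

2017-01-16, 2017-03-16, 2017-05-16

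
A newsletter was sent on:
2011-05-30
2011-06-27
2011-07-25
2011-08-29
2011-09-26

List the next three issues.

2011-10-31, 2011-11-28, 2011-12-26

Every date is a Monday; gaps 28, 28, 35, 28 days.
Each is the last Monday of its month (at least one falls on the 29th or later, ruling out '4th Monday').
October 2011 ends with Monday 2011-10-31.
Last Monday of November 2011: 2011-11-28.
Last Monday of December 2011: 2011-12-26.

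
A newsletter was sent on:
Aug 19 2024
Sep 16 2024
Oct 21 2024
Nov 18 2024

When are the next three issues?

These are Mondays at 28- or 35-day spacing (28, 35, 28).
The pattern: 3rd Monday of the month.
December 2024 — 3rd Monday is Dec 16 2024.
3rd Monday of January 2025: Jan 20 2025.
February 2025 — 3rd Monday is Feb 17 2025.

Dec 16 2024, Jan 20 2025, Feb 17 2025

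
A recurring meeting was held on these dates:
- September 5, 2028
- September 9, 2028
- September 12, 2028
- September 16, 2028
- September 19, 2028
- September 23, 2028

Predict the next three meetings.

September 26, 2028; September 30, 2028; October 3, 2028

The gap pattern 4, 3, 4, 3, 4 repeats every 2 events.
These are the Tuesdays and Saturdays of each week.
Next Tuesday: September 26, 2028.
Next Saturday: September 30, 2028.
The following Tuesday is October 3, 2028.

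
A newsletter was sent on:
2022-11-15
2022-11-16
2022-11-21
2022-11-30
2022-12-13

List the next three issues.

2022-12-30, 2023-01-20, 2023-02-14

Gaps: 1, 5, 9, 13 days — each gap is 4 larger than the previous one.
Next gap: 17 days. 2022-12-13 + 17 days = 2022-12-30.
Next gap: 21 days. 2022-12-30 + 21 days = 2023-01-20.
Next gap: 25 days. 2023-01-20 + 25 days = 2023-02-14.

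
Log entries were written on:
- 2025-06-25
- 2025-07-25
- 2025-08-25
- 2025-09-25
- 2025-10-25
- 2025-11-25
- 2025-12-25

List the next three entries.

Gaps: 30, 31, 31, 30, 31, 30 days — not constant. Every event is on the 25th of the month.
Pattern: the 25th of each month.
Next: January 2026 → 2026-01-25.
February 2026: 2026-02-25.
March 2026: 2026-03-25.

2026-01-25, 2026-02-25, 2026-03-25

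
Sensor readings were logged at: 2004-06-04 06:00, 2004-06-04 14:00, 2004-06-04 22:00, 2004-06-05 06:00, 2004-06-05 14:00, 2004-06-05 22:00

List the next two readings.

Spacing: 8, 8, 8, 8, 8 h — constant 8 h.
2004-06-05 22:00 + 8 h = 2004-06-06 06:00.
2004-06-06 06:00 + 8 h = 2004-06-06 14:00.

2004-06-06 06:00, 2004-06-06 14:00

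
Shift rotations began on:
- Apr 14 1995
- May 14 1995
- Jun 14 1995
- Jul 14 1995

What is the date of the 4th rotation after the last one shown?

Nov 14 1995

Gaps: 30, 31, 30 days — not constant. Every event is on the 14th of the month.
Pattern: the 14th of each month.
Next: August 1995 → Aug 14 1995.
September 1995: Sep 14 1995.
Next: October 1995 → Oct 14 1995.
November 1995: Nov 14 1995.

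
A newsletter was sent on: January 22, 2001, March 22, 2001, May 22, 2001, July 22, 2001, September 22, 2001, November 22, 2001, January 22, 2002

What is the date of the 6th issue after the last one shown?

The day-of-month is always 22 (59, 61, 61, 62, 61, 61 days between events).
So this recurs on the 22nd of every 2 months.
Next: March 2002 → March 22, 2002.
May 2002: May 22, 2002.
July 2002: July 22, 2002.
Next: September 2002 → September 22, 2002.
Next: November 2002 → November 22, 2002.
January 2003: January 22, 2003.

January 22, 2003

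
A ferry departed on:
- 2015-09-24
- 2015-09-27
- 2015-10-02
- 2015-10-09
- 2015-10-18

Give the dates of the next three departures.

2015-10-29, 2015-11-11, 2015-11-26

The spacing grows by 2 each time: 3, 5, 7, 9 days.
Next gap: 11 days. 2015-10-18 + 11 days = 2015-10-29.
Next gap: 13 days. 2015-10-29 + 13 days = 2015-11-11.
Next gap: 15 days. 2015-11-11 + 15 days = 2015-11-26.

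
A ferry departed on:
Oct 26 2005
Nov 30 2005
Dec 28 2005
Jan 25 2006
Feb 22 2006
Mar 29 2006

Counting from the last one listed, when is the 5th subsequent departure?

Aug 30 2006

All Wednesdays; the gaps (35, 28, 28, 28, 35) vary with month length.
This is the last Wednesday of each month.
Last Wednesday of April 2006: Apr 26 2006.
Last Wednesday of May 2006: May 31 2006.
Last Wednesday of June 2006: Jun 28 2006.
Last Wednesday of July 2006: Jul 26 2006.
August 2006 ends with Wednesday Aug 30 2006.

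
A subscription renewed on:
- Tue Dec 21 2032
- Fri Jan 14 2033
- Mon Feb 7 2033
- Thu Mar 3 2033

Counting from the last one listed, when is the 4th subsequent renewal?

Every event comes 24 days after the last (24, 24, 24).
Thu Mar 3 2033 + 24 days = Sun Mar 27 2033.
Sun Mar 27 2033 + 24 days = Wed Apr 20 2033.
Wed Apr 20 2033 + 24 days = Sat May 14 2033.
Sat May 14 2033 + 24 days = Tue Jun 7 2033.

Tue Jun 7 2033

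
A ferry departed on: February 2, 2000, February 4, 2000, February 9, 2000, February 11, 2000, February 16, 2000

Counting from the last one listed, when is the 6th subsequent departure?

Every event lands on a Wednesday or Friday (gaps cycle 2, 5, 2, 5).
So the schedule is: every Wednesday and Friday.
The following Friday is February 18, 2000.
The following Wednesday is February 23, 2000.
Next Friday: February 25, 2000.
Next Wednesday: March 1, 2000.
The following Friday is March 3, 2000.
Next Wednesday: March 8, 2000.

March 8, 2000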